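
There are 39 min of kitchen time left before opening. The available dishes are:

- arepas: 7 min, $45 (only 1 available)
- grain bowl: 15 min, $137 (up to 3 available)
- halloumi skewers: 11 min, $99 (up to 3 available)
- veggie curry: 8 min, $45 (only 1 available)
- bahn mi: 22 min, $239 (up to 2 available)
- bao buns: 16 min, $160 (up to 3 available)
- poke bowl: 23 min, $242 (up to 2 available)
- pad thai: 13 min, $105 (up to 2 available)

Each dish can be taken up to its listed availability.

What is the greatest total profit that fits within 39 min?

Ranking by ratio (profit/min): bahn mi 10.86, poke bowl 10.52, bao buns 10.00, grain bowl 9.13.
Filling by ratio: bahn mi + bao buns for 399, with 1 min left unused.
Dropping bahn mi frees 22 min; slotting in poke bowl (23 min) lifts the total to 402 at 39 min.
That's the maximum — no swap from here does better than 402.

402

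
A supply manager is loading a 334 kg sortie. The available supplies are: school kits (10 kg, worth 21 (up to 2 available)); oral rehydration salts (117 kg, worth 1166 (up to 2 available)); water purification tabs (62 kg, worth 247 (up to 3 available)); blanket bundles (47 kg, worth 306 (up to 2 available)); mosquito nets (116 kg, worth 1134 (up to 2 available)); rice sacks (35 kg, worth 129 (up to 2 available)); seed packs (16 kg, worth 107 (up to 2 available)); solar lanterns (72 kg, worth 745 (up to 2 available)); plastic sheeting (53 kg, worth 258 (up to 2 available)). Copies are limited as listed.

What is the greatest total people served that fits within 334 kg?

3205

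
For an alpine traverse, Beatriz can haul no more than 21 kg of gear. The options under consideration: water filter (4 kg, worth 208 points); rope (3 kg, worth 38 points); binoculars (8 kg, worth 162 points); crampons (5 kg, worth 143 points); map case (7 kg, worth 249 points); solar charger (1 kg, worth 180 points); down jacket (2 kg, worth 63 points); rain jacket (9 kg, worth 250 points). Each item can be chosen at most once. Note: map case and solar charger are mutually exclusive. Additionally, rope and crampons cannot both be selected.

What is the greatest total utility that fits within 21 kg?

844

Water filter + crampons + solar charger + down jacket + rain jacket uses 21 of the 21 kg and totals 844.
An exhaustive check of the 256 subsets confirms 844.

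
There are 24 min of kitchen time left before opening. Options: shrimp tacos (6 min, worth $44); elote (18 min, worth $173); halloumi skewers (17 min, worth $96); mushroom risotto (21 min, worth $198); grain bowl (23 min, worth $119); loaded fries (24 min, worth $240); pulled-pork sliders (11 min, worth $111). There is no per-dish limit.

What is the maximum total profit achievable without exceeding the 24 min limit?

The ratio heuristic lands on 2×pulled-pork sliders (222) but leaves 2 min idle.
Dropping 2×pulled-pork sliders frees 22 min; slotting in loaded fries (24 min) lifts the total to 240 at 24 min.
Nothing else within 24 min beats 240.

240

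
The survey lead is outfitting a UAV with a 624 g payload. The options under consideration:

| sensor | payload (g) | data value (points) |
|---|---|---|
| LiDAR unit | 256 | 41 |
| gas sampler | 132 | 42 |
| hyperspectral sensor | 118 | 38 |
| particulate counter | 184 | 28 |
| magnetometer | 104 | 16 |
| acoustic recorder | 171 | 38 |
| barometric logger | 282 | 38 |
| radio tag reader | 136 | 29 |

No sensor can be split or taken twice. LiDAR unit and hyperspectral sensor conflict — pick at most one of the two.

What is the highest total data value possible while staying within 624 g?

147

The ratio ordering already packs tightly: gas sampler + hyperspectral sensor + acoustic recorder + radio tag reader, 557 g, 147.
Next best is gas sampler + hyperspectral sensor + particulate counter + acoustic recorder at 146 (605 g) — short by 1.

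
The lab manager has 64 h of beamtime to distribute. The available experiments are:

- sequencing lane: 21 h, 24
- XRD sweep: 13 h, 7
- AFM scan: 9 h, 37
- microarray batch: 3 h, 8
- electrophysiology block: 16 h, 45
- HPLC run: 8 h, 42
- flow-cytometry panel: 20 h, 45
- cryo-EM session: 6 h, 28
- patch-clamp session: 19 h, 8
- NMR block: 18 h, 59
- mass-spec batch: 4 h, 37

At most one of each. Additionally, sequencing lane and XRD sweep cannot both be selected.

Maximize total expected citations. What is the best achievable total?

256

Ranking by ratio (expected citations/h): mass-spec batch 9.25, HPLC run 5.25, cryo-EM session 4.67.
Taking AFM scan + microarray batch + electrophysiology block + HPLC run + cryo-EM session + NMR block + mass-spec batch: 64 h used, 256 in expected citations.
That's the maximum — no feasible swap from here does better than 256.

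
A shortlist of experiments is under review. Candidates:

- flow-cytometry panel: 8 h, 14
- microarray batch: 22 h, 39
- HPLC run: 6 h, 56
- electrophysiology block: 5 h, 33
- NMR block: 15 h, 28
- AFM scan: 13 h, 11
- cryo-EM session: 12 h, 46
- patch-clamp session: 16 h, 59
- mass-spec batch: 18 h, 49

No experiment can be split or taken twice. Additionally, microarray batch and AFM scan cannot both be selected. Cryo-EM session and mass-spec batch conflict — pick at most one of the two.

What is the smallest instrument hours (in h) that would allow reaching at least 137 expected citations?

27

Look for the lowest-instrument combination reaching 137.
Taking HPLC run + electrophysiology block + patch-clamp session gives 148 (≥ 137) for 27 h.
No combination under 27 h hits 137.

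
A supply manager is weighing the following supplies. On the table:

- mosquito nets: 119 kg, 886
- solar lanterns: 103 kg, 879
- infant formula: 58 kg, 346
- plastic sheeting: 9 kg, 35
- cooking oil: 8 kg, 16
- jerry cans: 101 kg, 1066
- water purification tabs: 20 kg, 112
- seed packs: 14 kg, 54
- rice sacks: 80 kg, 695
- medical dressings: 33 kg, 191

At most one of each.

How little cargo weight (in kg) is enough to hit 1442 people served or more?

168

Need the lightest bundle worth ≥ 1442.
Taking infant formula + plastic sheeting + jerry cans gives 1447 (≥ 1442) for 168 kg.
Any bundle with less than 168 kg falls short of 1442.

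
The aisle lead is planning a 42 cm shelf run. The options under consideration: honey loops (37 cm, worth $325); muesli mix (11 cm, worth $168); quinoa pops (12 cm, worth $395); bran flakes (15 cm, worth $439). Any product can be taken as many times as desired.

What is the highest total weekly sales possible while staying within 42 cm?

Greedy by ratio would take 3×quinoa pops: 36 cm used, total 1185.
Dropping 2×quinoa pops frees 24 cm; slotting in 2×bran flakes (30 cm) lifts the total to 1273 at 42 cm.

1273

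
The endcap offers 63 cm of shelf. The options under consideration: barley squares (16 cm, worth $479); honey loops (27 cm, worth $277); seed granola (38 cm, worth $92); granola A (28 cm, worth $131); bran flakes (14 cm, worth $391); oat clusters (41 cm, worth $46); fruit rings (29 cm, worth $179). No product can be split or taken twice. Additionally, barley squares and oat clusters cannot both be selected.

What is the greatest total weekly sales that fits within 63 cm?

Barley squares + honey loops + bran flakes uses 57 of the 63 cm and totals 1147.
An exhaustive check of the 128 subsets confirms 1147.

1147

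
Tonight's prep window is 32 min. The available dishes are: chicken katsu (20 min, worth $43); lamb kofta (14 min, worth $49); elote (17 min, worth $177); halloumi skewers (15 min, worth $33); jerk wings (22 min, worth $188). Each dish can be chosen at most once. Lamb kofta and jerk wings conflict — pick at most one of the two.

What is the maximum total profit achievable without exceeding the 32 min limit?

226

The ratio ordering already packs tightly: lamb kofta + elote, 31 min, 226.
Every other selection either busts 32 min or breaks a pairing rule or fails to beat 226.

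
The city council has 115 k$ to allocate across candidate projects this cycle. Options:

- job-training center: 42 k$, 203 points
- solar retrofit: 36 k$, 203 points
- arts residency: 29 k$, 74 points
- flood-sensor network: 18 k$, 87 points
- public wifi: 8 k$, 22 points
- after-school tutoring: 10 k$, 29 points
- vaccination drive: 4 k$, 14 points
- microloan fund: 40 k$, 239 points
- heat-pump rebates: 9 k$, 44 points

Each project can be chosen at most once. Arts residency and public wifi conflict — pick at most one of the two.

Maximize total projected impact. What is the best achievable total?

Density check — microloan fund 5.97, solar retrofit 5.64, heat-pump rebates 4.89, job-training center 4.83 are the best per k$.
Best packing: solar retrofit + flood-sensor network + public wifi + vaccination drive + microloan fund + heat-pump rebates — 115 k$, 609 total.
Next best is solar retrofit + flood-sensor network + after-school tutoring + microloan fund + heat-pump rebates at 602 (113 k$) — short by 7.

609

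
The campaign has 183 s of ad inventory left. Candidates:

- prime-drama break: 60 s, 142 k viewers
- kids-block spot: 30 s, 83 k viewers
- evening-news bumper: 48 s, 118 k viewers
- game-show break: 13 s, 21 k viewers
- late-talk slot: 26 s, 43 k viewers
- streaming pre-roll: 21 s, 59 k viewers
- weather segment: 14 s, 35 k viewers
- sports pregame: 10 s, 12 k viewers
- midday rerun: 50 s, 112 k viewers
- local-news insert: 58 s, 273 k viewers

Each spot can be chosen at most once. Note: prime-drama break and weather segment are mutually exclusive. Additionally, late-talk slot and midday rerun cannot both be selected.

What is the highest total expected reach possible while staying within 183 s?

580

Taking kids-block spot + evening-news bumper + streaming pre-roll + weather segment + sports pregame + local-news insert: 181 s used, 580 in expected reach.
Nothing else feasible within 183 s beats 580.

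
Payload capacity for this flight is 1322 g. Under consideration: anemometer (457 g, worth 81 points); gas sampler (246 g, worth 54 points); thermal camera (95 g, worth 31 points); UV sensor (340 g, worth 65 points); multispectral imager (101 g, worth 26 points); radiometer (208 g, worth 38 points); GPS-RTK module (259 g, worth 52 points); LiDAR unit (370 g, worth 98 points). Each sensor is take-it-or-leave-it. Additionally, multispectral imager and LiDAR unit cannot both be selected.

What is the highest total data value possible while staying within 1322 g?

Best packing: gas sampler + thermal camera + UV sensor + GPS-RTK module + LiDAR unit — 1310 g, 300 total.
An exhaustive check of the 256 subsets confirms 300.

300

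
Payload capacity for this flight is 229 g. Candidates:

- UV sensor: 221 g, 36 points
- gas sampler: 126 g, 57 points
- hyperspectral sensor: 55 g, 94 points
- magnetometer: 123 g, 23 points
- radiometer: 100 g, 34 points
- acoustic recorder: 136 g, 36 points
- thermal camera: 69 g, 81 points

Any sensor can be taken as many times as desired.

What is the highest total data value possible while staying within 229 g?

Taking 4×hyperspectral sensor: 220 g used, 376 in data value.
No other feasible combination exceeds 376.

376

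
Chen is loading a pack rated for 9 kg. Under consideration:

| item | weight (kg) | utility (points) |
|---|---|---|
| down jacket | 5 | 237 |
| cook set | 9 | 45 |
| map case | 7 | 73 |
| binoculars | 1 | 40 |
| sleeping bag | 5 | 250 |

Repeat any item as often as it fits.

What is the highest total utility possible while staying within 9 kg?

Taking 4×binoculars + sleeping bag: 9 kg used, 410 in utility.
Every other selection either busts 9 kg or fails to beat 410.

410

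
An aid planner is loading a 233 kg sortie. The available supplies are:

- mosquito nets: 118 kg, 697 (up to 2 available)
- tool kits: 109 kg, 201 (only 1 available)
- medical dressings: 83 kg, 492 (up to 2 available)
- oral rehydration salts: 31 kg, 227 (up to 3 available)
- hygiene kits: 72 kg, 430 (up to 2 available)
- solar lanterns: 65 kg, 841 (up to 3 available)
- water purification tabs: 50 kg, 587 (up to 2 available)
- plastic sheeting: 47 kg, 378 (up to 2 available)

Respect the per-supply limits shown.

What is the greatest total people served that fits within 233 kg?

2856

Ranking by ratio (people served/kg): solar lanterns 12.94, water purification tabs 11.74, plastic sheeting 8.04.
Filling by ratio: oral rehydration salts + 3×solar lanterns for 2750, with 7 kg left unused.
Dropping oral rehydration salts and solar lanterns frees 96 kg; slotting in 2×water purification tabs (100 kg) lifts the total to 2856 at 230 kg.
Every other selection either busts 233 kg or exceeds an availability limit or fails to beat 2856.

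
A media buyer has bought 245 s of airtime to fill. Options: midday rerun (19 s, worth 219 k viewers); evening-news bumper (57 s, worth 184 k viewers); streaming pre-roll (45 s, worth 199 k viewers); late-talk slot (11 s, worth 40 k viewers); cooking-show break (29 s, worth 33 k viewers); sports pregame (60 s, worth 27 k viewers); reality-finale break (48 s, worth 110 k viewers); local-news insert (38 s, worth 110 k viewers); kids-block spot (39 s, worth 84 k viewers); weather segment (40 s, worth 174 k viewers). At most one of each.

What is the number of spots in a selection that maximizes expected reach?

Optimal total is 970.
For example midday rerun + evening-news bumper + streaming pre-roll + local-news insert + kids-block spot + weather segment achieves it, using 238 s.
All optima have 6 spots.

6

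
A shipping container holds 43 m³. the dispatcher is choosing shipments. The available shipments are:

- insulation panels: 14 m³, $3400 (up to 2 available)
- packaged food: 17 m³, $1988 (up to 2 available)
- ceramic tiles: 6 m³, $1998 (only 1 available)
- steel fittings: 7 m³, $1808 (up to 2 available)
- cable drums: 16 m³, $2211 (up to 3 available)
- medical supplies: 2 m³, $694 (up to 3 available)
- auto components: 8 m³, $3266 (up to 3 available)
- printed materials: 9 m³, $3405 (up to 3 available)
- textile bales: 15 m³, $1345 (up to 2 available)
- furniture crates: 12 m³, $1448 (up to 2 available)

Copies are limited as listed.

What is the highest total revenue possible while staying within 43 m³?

16747

A density-first pass picks 3×auto components + 2×printed materials — 16608 at 42 m³.
Dropping auto components frees 8 m³; slotting in printed materials (9 m³) lifts the total to 16747 at 43 m³.
That's the maximum — no swap from here does better than 16747.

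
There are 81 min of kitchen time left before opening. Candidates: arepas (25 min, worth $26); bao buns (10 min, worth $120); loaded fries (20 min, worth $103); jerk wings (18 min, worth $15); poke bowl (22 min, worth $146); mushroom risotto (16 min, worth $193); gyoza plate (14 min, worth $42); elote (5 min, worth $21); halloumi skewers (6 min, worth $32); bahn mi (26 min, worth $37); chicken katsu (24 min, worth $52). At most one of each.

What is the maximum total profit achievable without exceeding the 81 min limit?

615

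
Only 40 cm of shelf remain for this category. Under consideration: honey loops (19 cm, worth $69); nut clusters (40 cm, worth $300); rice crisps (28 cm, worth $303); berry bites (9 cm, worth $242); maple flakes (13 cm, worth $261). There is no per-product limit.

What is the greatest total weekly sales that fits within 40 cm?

987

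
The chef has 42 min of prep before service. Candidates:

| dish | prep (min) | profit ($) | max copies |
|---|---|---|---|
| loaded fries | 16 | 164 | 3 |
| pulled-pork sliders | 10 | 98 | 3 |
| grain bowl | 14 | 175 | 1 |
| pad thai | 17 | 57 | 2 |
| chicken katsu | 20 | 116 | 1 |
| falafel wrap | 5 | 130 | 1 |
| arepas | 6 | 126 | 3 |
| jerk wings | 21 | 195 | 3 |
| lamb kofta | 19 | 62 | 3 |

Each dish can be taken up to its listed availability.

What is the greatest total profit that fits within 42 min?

Ranking by ratio (profit/min): falafel wrap 26.00, arepas 21.00, grain bowl 12.50, loaded fries 10.25.
Taking grain bowl + falafel wrap + 3×arepas: 37 min used, 683 in profit.

683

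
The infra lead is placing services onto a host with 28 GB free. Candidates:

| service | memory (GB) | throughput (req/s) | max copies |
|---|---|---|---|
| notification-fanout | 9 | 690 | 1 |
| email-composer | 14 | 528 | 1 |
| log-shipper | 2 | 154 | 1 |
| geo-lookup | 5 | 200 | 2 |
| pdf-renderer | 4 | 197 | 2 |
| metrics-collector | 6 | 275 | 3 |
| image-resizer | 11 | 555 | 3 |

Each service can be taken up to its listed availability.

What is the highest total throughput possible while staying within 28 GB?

1674

By throughput per GB: log-shipper 77.00, notification-fanout 76.67, image-resizer 50.45 lead.
Taking the top-ratio services first gives notification-fanout + log-shipper + pdf-renderer + image-resizer for 1596 (26 GB).
Dropping pdf-renderer frees 4 GB; slotting in metrics-collector (6 GB) lifts the total to 1674 at 28 GB.
That's the maximum — no swap from here does better than 1674.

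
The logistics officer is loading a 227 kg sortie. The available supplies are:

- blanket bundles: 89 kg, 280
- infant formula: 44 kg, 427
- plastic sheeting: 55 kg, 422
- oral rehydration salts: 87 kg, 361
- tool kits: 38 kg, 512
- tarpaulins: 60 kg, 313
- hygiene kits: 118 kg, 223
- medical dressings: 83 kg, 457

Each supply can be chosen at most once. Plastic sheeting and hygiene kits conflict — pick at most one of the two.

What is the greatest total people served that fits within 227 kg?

Best packing: infant formula + plastic sheeting + tool kits + medical dressings — 220 kg, 1818 total.
That's the maximum — no feasible swap from here does better than 1818.

1818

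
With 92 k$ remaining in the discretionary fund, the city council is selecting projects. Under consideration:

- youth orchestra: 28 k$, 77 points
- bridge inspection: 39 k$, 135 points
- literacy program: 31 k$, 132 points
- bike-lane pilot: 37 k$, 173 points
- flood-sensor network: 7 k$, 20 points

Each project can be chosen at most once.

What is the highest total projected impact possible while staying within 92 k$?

328

Ranking by ratio (projected impact/k$): bike-lane pilot 4.68, literacy program 4.26, bridge inspection 3.46, flood-sensor network 2.86.
Taking the top-ratio projects first gives literacy program + bike-lane pilot + flood-sensor network for 325 (75 k$).
Replace literacy program with bridge inspection: the trade gains 3 net, giving 328 at 83 k$.
The closest alternative, literacy program + bike-lane pilot + flood-sensor network, reaches only 325.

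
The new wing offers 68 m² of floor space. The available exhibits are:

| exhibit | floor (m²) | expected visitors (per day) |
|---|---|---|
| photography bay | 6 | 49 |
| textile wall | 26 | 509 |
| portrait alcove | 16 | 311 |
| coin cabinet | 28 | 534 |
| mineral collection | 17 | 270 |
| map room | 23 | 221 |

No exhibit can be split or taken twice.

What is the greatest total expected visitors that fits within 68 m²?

By expected visitors per m²: textile wall 19.58, portrait alcove 19.44, coin cabinet 19.07, mineral collection 15.88 lead.
The ratio heuristic lands on photography bay + textile wall + portrait alcove + mineral collection (1139) but leaves 3 m² idle.
Dropping textile wall frees 26 m²; slotting in coin cabinet (28 m²) lifts the total to 1164 at 67 m².
Next best is photography bay + textile wall + portrait alcove + mineral collection at 1139 (65 m²) — short by 25.

1164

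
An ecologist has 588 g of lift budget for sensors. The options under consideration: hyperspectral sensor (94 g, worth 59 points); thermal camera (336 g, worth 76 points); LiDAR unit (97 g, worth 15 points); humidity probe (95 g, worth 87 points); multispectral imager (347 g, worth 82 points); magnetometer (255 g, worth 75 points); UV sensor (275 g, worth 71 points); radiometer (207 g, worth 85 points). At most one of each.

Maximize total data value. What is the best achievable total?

247

The ratio heuristic lands on hyperspectral sensor + LiDAR unit + humidity probe + radiometer (246) but leaves 95 g idle.
The 191 g tied up in hyperspectral sensor and LiDAR unit is better spent on magnetometer — total rises to 247 (557 g).
Runner-up hyperspectral sensor + LiDAR unit + humidity probe + radiometer tops out at 246.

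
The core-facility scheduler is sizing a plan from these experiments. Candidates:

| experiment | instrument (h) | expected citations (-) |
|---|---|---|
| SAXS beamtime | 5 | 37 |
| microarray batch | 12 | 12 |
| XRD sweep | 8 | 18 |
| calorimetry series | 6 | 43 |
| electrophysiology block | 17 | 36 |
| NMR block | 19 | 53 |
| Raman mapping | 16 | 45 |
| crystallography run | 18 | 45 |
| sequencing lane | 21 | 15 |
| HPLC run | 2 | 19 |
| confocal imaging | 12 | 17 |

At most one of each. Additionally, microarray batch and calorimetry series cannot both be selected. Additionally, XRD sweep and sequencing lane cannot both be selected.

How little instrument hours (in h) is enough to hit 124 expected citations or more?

Look for the lowest-instrument combination reaching 124.
SAXS beamtime + calorimetry series + Raman mapping reaches 125 using 27 h.
Below 27 h the best achievable stays under 124.

27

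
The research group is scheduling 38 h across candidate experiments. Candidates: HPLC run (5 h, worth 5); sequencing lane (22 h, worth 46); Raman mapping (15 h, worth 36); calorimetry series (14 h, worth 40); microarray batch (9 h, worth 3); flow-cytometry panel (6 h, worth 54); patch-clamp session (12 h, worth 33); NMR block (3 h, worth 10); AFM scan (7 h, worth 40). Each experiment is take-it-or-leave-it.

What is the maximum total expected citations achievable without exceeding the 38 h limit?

A density-first pass picks HPLC run + calorimetry series + flow-cytometry panel + NMR block + AFM scan — 149 at 35 h.
Dropping HPLC run and calorimetry series frees 19 h; slotting in sequencing lane (22 h) lifts the total to 150 at 38 h.

150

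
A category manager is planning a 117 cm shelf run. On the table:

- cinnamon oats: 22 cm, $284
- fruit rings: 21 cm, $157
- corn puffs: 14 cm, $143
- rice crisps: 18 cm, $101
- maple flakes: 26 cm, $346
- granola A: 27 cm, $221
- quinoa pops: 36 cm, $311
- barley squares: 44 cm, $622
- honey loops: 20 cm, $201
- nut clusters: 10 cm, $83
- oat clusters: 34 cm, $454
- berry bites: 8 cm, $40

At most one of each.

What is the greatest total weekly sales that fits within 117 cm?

1505

Ranking by ratio (weekly sales/cm): barley squares 14.14, oat clusters 13.35, maple flakes 13.31, cinnamon oats 12.91.
The ratio ordering already packs tightly: maple flakes + barley squares + nut clusters + oat clusters, 114 cm, 1505.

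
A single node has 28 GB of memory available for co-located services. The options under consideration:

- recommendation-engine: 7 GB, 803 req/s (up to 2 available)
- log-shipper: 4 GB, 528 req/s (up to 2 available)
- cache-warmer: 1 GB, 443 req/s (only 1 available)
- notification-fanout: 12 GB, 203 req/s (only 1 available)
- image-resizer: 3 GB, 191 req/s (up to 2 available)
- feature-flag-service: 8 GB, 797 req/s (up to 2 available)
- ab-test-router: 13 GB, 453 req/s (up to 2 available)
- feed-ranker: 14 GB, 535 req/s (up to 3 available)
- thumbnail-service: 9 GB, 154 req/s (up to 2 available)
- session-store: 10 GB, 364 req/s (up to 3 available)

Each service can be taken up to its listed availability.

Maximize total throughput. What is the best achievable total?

3374

Greedy by ratio would take 2×recommendation-engine + 2×log-shipper + cache-warmer + image-resizer: 26 GB used, total 3296.
The 7 GB tied up in log-shipper and image-resizer is better spent on feature-flag-service — total rises to 3374 (27 GB).
Every other selection either busts 28 GB or exceeds an availability limit or fails to beat 3374.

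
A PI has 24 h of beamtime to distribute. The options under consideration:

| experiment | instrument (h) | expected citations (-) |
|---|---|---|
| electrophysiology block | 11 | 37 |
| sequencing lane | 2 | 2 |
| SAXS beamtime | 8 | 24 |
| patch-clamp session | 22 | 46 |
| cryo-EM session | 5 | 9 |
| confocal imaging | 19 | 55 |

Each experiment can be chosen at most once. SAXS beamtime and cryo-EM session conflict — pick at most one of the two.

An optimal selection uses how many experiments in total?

2

Optimal total is 64.
One optimal bundle: cryo-EM session + confocal imaging (24 h).
Any selection reaching 64 contains exactly 2 experiments.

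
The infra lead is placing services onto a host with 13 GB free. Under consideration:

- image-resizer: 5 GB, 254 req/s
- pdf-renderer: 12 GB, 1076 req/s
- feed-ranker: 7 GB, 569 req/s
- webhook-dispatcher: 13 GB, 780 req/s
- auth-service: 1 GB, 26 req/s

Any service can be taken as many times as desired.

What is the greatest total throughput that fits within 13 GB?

1102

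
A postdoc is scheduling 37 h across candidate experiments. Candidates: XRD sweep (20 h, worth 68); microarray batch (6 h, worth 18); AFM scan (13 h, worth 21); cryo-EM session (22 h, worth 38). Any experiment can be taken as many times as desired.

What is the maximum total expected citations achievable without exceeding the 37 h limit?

108

The ratio heuristic lands on XRD sweep + 2×microarray batch (104) but leaves 5 h idle.
The 20 h tied up in XRD sweep is better spent on 4×microarray batch — total rises to 108 (36 h).
That's the maximum — no swap from here does better than 108.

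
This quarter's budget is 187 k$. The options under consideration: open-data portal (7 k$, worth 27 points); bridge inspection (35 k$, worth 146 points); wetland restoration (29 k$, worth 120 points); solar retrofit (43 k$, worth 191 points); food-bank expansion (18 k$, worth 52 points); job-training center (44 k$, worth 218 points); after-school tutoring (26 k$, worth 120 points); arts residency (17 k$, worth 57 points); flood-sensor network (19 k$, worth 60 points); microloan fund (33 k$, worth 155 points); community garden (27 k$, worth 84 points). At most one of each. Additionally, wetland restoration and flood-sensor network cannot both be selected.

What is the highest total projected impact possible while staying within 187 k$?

831

Taking the top-ratio projects first gives bridge inspection + solar retrofit + job-training center + after-school tutoring + microloan fund for 830 (181 k$).
Replace bridge inspection with open-data portal + wetland restoration: the trade gains 1 net, giving 831 at 182 k$.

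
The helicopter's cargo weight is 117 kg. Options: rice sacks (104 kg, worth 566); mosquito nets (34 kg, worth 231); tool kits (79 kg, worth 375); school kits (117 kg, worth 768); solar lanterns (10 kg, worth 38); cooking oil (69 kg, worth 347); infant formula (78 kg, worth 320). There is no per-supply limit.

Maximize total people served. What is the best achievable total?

768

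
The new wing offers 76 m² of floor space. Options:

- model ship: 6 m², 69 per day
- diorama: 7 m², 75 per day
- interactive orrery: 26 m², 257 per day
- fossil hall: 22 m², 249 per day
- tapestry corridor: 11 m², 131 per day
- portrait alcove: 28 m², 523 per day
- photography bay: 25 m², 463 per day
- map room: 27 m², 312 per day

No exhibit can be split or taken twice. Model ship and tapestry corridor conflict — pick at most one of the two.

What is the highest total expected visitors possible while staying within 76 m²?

1235

Fossil hall + portrait alcove + photography bay uses 75 of the 76 m² and totals 1235.
Next best is diorama + tapestry corridor + portrait alcove + photography bay at 1192 (71 m²) — short by 43.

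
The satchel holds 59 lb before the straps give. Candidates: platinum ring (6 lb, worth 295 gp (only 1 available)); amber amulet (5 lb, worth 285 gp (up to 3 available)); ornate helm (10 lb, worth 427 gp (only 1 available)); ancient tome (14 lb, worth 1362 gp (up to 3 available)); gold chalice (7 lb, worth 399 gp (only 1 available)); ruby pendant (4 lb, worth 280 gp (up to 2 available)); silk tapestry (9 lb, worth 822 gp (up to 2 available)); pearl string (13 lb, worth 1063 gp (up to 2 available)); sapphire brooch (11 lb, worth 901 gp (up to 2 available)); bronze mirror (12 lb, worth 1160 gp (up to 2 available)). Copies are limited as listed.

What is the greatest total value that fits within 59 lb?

Ranking by ratio (value/lb): ancient tome 97.29, bronze mirror 96.67, silk tapestry 91.33, sapphire brooch 81.91.
Filling by ratio: 3×ancient tome + ruby pendant + bronze mirror for 5526, with 1 lb left unused.
The 4 lb tied up in ruby pendant is better spent on amber amulet — total rises to 5531 (59 lb).

5531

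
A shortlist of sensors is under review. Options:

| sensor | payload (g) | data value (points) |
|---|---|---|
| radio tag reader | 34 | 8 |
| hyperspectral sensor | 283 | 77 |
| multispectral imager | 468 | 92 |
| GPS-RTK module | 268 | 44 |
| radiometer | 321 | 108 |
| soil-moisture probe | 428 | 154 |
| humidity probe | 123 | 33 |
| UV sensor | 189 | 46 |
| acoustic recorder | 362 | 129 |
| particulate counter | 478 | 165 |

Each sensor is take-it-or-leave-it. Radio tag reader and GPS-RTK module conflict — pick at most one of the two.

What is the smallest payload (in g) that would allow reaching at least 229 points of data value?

Need the lightest bundle worth ≥ 229.
radiometer + acoustic recorder reaches 237 using 683 g.
Any bundle with less than 683 g falls short of 229.

683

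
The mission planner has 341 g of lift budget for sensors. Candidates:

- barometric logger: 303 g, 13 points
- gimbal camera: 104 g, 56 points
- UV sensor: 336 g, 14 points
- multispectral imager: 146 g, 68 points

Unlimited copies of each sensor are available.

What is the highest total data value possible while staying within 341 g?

Density check — gimbal camera 0.54, multispectral imager 0.47, barometric logger 0.04, UV sensor 0.04 are the best per g.
Taking 3×gimbal camera: 312 g used, 168 in data value.
Nothing else within 341 g beats 168.

168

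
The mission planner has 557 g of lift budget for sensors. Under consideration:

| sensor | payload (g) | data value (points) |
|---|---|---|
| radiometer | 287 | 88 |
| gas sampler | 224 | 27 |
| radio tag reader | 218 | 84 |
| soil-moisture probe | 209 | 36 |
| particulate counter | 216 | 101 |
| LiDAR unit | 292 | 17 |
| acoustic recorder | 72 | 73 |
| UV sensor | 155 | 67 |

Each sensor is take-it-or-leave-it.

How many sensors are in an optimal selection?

Best achievable data value is 258.
For example radio tag reader + particulate counter + acoustic recorder achieves it, using 506 g.
Every optimal selection uses 3 sensors.

3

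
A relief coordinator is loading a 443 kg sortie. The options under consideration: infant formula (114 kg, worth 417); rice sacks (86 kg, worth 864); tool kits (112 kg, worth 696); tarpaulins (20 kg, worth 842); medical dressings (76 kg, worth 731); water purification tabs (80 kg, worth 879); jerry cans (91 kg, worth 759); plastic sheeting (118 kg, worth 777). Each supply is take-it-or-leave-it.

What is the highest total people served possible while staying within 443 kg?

4121

The ratio heuristic lands on rice sacks + tarpaulins + medical dressings + water purification tabs + jerry cans (4075) but leaves 90 kg idle.
Dropping medical dressings frees 76 kg; slotting in plastic sheeting (118 kg) lifts the total to 4121 at 395 kg.
Nothing else within 443 kg beats 4121.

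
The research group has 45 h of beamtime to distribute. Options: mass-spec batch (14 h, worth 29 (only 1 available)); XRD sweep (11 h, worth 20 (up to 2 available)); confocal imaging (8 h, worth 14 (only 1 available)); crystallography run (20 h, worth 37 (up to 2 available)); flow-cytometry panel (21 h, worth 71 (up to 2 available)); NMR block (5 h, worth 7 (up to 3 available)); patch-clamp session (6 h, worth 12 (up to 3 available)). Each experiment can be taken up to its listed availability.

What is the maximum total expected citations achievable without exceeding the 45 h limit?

142

The ratio ordering already packs tightly: 2×flow-cytometry panel, 42 h, 142.
No other feasible combination exceeds 142.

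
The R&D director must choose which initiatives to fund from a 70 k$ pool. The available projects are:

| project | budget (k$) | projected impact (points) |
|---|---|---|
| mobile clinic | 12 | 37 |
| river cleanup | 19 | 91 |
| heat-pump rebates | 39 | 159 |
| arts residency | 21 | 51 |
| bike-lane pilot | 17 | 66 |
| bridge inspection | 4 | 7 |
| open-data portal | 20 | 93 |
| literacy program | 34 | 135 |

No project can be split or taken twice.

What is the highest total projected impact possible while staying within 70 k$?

By projected impact per k$: river cleanup 4.79, open-data portal 4.65, heat-pump rebates 4.08 lead.
Taking the top-ratio projects first gives mobile clinic + river cleanup + bike-lane pilot + open-data portal for 287 (68 k$).
The 32 k$ tied up in mobile clinic and open-data portal is better spent on literacy program — total rises to 292 (70 k$).
No other feasible combination exceeds 292.

292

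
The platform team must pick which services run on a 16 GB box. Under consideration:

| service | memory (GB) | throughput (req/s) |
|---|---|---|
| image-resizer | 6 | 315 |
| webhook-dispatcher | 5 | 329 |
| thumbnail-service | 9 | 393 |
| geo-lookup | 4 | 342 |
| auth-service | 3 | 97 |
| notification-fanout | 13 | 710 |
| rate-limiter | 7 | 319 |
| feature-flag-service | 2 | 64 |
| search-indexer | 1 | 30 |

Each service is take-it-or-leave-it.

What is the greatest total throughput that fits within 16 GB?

1016

Density check — geo-lookup 85.50, webhook-dispatcher 65.80, notification-fanout 54.62, image-resizer 52.50 are the best per GB.
The ratio ordering already packs tightly: image-resizer + webhook-dispatcher + geo-lookup + search-indexer, 16 GB, 1016.
Runner-up webhook-dispatcher + geo-lookup + rate-limiter tops out at 990.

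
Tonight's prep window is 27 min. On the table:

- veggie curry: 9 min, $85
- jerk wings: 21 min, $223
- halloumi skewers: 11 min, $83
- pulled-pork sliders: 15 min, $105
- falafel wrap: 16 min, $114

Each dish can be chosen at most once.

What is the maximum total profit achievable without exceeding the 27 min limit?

223

Ranking by ratio (profit/min): jerk wings 10.62, veggie curry 9.44, halloumi skewers 7.55, falafel wrap 7.12.
The ratio ordering already packs tightly: jerk wings, 21 min, 223.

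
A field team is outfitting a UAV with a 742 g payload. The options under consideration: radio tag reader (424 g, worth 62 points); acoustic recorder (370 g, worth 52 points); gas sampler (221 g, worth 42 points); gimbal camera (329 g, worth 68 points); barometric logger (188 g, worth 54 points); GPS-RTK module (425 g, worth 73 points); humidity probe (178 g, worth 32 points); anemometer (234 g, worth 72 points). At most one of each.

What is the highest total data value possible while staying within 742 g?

By data value per g: anemometer 0.31, barometric logger 0.29, gimbal camera 0.21, gas sampler 0.19 lead.
Greedy by ratio would take gas sampler + barometric logger + anemometer: 643 g used, total 168.
Replace gas sampler and barometric logger with gimbal camera + humidity probe: the trade gains 4 net, giving 172 at 741 g.
Every other selection either busts 742 g or fails to beat 172.

172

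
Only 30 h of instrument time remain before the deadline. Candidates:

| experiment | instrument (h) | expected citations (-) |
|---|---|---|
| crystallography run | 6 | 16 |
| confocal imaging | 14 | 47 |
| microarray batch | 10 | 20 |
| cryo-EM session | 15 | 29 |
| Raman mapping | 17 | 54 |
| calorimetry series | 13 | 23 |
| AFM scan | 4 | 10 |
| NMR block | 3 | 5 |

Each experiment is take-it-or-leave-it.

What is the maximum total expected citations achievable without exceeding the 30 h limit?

85

Taking the top-ratio experiments first gives crystallography run + confocal imaging + AFM scan + NMR block for 78 (27 h).
Replace confocal imaging with Raman mapping: the trade gains 7 net, giving 85 at 30 h.
Every other selection either busts 30 h or fails to beat 85.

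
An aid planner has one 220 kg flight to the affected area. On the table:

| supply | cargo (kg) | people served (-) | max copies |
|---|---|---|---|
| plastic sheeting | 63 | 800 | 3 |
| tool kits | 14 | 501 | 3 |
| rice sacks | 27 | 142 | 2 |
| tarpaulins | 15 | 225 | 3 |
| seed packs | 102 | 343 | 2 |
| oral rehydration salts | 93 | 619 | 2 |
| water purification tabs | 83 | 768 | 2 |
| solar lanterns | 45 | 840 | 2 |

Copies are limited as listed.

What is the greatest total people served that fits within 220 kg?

Ranking by ratio (people served/kg): tool kits 35.79, solar lanterns 18.67, tarpaulins 15.00.
Taking the top-ratio supplies first gives 3×tool kits + rice sacks + 3×tarpaulins + 2×solar lanterns for 4000 (204 kg).
Dropping rice sacks and 2×tarpaulins frees 57 kg; slotting in plastic sheeting (63 kg) lifts the total to 4208 at 210 kg.
Every other selection either busts 220 kg or exceeds an availability limit or fails to beat 4208.

4208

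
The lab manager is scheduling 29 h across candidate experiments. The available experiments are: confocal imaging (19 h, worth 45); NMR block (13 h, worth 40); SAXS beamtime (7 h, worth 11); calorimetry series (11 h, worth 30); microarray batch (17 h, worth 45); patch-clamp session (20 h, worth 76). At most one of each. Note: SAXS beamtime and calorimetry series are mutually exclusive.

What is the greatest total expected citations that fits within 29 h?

87

Best packing: SAXS beamtime + patch-clamp session — 27 h, 87 total.
An exhaustive check of the 64 subsets confirms 87.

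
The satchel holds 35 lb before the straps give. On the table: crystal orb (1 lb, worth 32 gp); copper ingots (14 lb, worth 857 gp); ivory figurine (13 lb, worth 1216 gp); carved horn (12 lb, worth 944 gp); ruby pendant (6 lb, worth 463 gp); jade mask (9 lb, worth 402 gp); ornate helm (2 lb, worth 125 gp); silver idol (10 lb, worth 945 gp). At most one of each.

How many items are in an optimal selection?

Best achievable value is 3105.
For example ivory figurine + carved horn + silver idol achieves it, using 35 lb.
Any selection reaching 3105 contains exactly 3 items.

3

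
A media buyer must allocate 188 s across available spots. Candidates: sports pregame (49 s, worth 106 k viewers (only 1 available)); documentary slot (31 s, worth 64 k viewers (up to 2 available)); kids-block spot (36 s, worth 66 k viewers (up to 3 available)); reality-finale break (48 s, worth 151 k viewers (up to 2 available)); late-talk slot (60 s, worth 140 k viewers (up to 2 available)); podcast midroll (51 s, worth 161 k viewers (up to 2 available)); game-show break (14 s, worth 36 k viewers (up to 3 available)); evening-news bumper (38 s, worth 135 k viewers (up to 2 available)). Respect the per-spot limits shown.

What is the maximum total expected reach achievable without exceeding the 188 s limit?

608

Density check — evening-news bumper 3.55, podcast midroll 3.16, reality-finale break 3.15 are the best per s.
Taking the top-ratio spots first gives 2×podcast midroll + 2×evening-news bumper for 592 (178 s).
Replace 2×podcast midroll with 2×reality-finale break + game-show break: the trade gains 16 net, giving 608 at 186 s.
The spare 2 s is too small for any remaining spot, and no exchange beats 608.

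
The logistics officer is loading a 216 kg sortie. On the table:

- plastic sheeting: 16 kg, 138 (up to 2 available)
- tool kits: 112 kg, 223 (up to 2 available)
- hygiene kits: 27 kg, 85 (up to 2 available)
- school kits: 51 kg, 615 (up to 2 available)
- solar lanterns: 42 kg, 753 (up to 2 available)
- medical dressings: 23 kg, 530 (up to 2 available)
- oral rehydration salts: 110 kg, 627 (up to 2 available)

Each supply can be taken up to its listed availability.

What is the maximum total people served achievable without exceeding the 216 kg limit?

3457

The ratio ordering already packs tightly: 2×plastic sheeting + school kits + 2×solar lanterns + 2×medical dressings, 213 kg, 3457.
That's the maximum — no swap from here does better than 3457.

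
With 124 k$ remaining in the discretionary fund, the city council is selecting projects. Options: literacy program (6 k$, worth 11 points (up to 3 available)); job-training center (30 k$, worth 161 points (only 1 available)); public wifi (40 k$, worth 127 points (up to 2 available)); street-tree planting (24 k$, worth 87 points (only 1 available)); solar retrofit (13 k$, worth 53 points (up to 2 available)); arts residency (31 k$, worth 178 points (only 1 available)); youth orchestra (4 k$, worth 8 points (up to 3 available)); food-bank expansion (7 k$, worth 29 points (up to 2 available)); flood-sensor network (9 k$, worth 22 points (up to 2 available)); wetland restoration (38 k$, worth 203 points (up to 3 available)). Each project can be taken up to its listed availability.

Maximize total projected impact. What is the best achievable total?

645

Ranking by ratio (projected impact/k$): arts residency 5.74, job-training center 5.37, wetland restoration 5.34, food-bank expansion 4.14.
Taking the top-ratio projects first gives job-training center + arts residency + 2×food-bank expansion + flood-sensor network + wetland restoration for 622 (122 k$).
But solar retrofit + arts residency + youth orchestra + 2×wetland restoration fits in 124 k$ and reaches 645.
Nothing else within 124 k$ beats 645.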